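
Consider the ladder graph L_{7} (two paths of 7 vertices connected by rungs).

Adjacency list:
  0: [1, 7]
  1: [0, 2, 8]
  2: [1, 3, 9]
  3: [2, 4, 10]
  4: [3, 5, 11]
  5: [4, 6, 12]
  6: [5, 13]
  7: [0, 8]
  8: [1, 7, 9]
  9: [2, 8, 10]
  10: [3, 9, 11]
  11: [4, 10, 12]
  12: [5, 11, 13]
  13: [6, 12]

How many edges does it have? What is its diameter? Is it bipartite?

Ladder graph L_{7}: 7 rungs + 2 * (7-1) path edges = 7 + 12 = 19 edges.
Diameter = 7.
Ladder graphs are bipartite (alternating coloring along each path).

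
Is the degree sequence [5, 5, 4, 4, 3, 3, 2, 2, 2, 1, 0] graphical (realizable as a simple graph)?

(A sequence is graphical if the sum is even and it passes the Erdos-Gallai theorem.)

Sum of degrees = 31. Sum is odd, so the sequence is NOT graphical.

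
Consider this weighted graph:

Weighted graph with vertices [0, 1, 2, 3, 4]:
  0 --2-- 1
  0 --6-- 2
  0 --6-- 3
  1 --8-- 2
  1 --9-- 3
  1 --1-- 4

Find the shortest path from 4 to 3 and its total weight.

Using Dijkstra's algorithm from vertex 4:
Shortest path: 4 -> 1 -> 0 -> 3
Total weight: 1 + 2 + 6 = 9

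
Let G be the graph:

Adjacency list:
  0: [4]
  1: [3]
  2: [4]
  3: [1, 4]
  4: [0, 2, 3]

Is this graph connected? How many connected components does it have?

Checking connectivity: the graph has 1 connected component(s).
All vertices are reachable from each other. The graph IS connected.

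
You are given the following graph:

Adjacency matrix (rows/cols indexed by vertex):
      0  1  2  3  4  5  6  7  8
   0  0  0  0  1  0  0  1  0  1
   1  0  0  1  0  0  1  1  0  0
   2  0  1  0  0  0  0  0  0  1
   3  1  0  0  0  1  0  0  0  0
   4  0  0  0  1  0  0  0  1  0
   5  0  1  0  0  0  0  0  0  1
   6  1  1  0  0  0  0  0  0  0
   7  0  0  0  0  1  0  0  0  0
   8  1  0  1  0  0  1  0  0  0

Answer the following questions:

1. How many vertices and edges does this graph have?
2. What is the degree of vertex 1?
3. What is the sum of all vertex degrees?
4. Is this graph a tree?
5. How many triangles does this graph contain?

Count: 9 vertices, 10 edges.
Vertex 1 has neighbors [2, 5, 6], degree = 3.
Handshaking lemma: 2 * 10 = 20.
A tree on 9 vertices has 8 edges. This graph has 10 edges (2 extra). Not a tree.
Number of triangles = 0.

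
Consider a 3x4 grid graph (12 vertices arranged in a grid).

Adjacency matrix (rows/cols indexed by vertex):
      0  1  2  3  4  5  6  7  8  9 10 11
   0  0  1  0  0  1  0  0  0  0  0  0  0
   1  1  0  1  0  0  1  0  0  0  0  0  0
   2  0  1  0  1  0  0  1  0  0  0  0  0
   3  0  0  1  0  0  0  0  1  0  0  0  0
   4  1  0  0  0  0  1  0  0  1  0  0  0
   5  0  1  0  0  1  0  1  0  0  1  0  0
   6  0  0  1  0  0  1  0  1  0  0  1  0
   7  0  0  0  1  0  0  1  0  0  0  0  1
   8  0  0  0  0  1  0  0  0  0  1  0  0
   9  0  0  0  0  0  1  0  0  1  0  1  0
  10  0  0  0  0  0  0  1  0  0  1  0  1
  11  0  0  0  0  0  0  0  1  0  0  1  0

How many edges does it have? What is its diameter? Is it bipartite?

A 3x4 grid has 8 vertical edges and 9 horizontal edges.
Total edges = 8 + 9 = 17.
Diameter = (3-1) + (4-1) = 5 (corner to opposite corner).
Grid graphs are bipartite (checkerboard coloring).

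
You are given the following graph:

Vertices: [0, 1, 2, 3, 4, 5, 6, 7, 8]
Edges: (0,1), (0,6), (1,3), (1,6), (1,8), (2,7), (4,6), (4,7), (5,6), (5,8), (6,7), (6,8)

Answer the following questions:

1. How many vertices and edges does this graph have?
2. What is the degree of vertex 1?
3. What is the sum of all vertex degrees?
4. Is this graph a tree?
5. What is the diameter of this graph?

Count: 9 vertices, 12 edges.
Vertex 1 has neighbors [0, 3, 6, 8], degree = 4.
Handshaking lemma: 2 * 12 = 24.
A tree on 9 vertices has 8 edges. This graph has 12 edges (4 extra). Not a tree.
Diameter (longest shortest path) = 4.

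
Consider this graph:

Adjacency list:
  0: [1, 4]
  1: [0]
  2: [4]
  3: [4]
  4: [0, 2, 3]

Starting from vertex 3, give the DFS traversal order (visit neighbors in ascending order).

DFS from vertex 3 (neighbors processed in ascending order):
Visit order: 3, 4, 0, 1, 2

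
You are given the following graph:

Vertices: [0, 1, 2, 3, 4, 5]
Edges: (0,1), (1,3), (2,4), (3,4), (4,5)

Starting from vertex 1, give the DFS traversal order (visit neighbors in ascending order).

DFS from vertex 1 (neighbors processed in ascending order):
Visit order: 1, 0, 3, 4, 2, 5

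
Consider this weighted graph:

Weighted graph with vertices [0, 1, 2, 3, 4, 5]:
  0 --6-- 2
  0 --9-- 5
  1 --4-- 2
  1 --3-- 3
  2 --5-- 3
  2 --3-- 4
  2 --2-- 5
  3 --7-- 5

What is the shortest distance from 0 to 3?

Using Dijkstra's algorithm from vertex 0:
Shortest path: 0 -> 2 -> 3
Total weight: 6 + 5 = 11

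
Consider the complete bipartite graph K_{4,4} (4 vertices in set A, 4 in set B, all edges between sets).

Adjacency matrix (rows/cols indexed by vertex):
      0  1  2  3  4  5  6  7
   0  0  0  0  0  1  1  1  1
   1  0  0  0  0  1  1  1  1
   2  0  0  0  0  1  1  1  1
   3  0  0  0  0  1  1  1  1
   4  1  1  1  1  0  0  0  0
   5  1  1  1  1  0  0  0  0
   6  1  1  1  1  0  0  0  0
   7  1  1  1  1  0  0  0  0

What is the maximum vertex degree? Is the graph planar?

Set-A vertices have degree 4; set-B vertices have degree 4. Maximum degree = max(4,4) = 4.
K_{4,4} contains K_{3,3} as a subgraph (since both sides have >= 3 vertices); by Kuratowski's theorem it is not planar.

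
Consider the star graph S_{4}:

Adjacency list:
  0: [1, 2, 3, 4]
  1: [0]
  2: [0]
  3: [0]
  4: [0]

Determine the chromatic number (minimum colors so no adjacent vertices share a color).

S_{4} has one hub adjacent to 4 leaves; leaves are pairwise non-adjacent.
Color the hub 0 and every leaf 1.
Chromatic number = 2.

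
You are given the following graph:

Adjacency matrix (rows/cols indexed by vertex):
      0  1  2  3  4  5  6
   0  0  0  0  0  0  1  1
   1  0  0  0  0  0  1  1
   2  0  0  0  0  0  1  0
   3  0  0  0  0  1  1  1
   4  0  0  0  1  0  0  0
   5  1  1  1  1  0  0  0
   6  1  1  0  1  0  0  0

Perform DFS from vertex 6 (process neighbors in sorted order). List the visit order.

DFS from vertex 6 (neighbors processed in ascending order):
Visit order: 6, 0, 5, 1, 2, 3, 4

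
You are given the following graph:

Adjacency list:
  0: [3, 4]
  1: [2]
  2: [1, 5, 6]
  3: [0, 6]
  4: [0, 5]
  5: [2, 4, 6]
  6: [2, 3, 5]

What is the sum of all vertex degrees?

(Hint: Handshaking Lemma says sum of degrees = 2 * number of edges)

Count edges: 8 edges.
By Handshaking Lemma: sum of degrees = 2 * 8 = 16.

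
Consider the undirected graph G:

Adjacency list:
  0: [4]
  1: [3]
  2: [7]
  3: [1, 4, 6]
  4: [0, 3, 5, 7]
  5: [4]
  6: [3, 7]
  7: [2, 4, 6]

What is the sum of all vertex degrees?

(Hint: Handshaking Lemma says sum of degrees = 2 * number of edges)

Count edges: 8 edges.
By Handshaking Lemma: sum of degrees = 2 * 8 = 16.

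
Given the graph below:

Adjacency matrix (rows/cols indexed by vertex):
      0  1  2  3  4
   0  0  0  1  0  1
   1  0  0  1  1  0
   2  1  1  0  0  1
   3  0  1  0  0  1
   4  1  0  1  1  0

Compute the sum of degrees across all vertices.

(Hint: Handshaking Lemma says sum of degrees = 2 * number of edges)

Count edges: 6 edges.
By Handshaking Lemma: sum of degrees = 2 * 6 = 12.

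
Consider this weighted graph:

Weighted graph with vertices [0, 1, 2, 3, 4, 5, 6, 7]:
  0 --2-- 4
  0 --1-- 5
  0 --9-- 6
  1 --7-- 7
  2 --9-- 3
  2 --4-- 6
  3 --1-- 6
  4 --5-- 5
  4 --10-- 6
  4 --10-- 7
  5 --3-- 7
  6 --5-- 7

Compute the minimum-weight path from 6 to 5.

Using Dijkstra's algorithm from vertex 6:
Shortest path: 6 -> 7 -> 5
Total weight: 5 + 3 = 8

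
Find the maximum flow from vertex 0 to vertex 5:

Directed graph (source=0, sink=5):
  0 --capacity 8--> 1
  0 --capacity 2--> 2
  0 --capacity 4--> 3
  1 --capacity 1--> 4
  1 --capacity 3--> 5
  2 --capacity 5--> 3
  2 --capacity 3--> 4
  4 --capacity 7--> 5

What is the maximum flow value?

Computing max flow:
  Flow on (0->1): 4/8
  Flow on (0->2): 2/2
  Flow on (1->4): 1/1
  Flow on (1->5): 3/3
  Flow on (2->4): 2/3
  Flow on (4->5): 3/7
Maximum flow = 6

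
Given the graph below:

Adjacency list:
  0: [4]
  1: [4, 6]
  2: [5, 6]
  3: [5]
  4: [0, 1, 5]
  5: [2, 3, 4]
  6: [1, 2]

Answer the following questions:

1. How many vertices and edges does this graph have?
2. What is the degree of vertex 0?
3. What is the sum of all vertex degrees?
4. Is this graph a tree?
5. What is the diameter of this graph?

Count: 7 vertices, 7 edges.
Vertex 0 has neighbors [4], degree = 1.
Handshaking lemma: 2 * 7 = 14.
A tree on 7 vertices has 6 edges. This graph has 7 edges (1 extra). Not a tree.
Diameter (longest shortest path) = 3.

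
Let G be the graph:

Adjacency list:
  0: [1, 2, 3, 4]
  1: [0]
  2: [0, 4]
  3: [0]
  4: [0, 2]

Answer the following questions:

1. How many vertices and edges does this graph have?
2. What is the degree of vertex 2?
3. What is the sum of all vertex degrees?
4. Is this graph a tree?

Count: 5 vertices, 5 edges.
Vertex 2 has neighbors [0, 4], degree = 2.
Handshaking lemma: 2 * 5 = 10.
A tree on 5 vertices has 4 edges. This graph has 5 edges (1 extra). Not a tree.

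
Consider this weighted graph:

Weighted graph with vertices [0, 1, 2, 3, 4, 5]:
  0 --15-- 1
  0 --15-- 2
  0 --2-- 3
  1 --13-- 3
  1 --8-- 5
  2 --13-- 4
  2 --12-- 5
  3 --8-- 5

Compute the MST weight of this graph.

Applying Kruskal's algorithm (sort edges by weight, add if no cycle):
  Add (0,3) w=2
  Add (1,5) w=8
  Add (3,5) w=8
  Add (2,5) w=12
  Skip (1,3) w=13 (creates cycle)
  Add (2,4) w=13
  Skip (0,1) w=15 (creates cycle)
  Skip (0,2) w=15 (creates cycle)
MST weight = 43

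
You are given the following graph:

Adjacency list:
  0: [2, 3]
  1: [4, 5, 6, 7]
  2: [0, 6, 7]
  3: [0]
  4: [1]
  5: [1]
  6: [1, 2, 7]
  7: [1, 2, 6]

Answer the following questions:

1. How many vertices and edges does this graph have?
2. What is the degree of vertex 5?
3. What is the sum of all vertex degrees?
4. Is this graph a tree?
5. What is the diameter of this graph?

Count: 8 vertices, 9 edges.
Vertex 5 has neighbors [1], degree = 1.
Handshaking lemma: 2 * 9 = 18.
A tree on 8 vertices has 7 edges. This graph has 9 edges (2 extra). Not a tree.
Diameter (longest shortest path) = 5.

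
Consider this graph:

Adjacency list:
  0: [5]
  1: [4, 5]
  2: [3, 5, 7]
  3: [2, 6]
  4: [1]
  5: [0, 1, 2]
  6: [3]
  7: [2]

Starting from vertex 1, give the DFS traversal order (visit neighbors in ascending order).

DFS from vertex 1 (neighbors processed in ascending order):
Visit order: 1, 4, 5, 0, 2, 3, 6, 7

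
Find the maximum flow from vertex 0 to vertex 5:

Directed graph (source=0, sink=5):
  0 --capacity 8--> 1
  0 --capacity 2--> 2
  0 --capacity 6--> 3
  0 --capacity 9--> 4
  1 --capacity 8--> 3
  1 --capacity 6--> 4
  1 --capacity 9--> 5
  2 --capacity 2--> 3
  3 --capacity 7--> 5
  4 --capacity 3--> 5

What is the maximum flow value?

Computing max flow:
  Flow on (0->1): 8/8
  Flow on (0->2): 2/2
  Flow on (0->3): 5/6
  Flow on (0->4): 3/9
  Flow on (1->5): 8/9
  Flow on (2->3): 2/2
  Flow on (3->5): 7/7
  Flow on (4->5): 3/3
Maximum flow = 18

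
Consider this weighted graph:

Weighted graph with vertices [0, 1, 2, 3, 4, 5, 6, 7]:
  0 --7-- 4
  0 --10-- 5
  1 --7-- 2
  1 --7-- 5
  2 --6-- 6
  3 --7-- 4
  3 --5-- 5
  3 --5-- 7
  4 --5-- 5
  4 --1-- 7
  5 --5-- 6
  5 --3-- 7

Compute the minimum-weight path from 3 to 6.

Using Dijkstra's algorithm from vertex 3:
Shortest path: 3 -> 5 -> 6
Total weight: 5 + 5 = 10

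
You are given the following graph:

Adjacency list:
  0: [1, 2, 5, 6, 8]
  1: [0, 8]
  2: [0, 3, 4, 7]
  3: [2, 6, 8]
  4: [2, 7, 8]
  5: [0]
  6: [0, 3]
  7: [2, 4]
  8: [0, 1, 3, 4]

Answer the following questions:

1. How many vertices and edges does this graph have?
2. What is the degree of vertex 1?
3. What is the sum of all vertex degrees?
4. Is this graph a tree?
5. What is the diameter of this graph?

Count: 9 vertices, 13 edges.
Vertex 1 has neighbors [0, 8], degree = 2.
Handshaking lemma: 2 * 13 = 26.
A tree on 9 vertices has 8 edges. This graph has 13 edges (5 extra). Not a tree.
Diameter (longest shortest path) = 3.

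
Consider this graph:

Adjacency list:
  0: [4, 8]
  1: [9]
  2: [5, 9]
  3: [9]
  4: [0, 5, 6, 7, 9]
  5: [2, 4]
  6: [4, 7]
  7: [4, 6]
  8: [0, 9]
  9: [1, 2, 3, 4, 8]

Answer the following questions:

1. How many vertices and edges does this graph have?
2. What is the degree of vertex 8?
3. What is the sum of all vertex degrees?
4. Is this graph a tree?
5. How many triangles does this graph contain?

Count: 10 vertices, 12 edges.
Vertex 8 has neighbors [0, 9], degree = 2.
Handshaking lemma: 2 * 12 = 24.
A tree on 10 vertices has 9 edges. This graph has 12 edges (3 extra). Not a tree.
Number of triangles = 1.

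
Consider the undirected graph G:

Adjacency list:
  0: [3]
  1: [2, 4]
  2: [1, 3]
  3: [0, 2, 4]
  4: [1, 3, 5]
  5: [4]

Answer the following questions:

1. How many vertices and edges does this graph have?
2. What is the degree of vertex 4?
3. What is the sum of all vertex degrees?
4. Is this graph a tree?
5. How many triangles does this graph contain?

Count: 6 vertices, 6 edges.
Vertex 4 has neighbors [1, 3, 5], degree = 3.
Handshaking lemma: 2 * 6 = 12.
A tree on 6 vertices has 5 edges. This graph has 6 edges (1 extra). Not a tree.
Number of triangles = 0.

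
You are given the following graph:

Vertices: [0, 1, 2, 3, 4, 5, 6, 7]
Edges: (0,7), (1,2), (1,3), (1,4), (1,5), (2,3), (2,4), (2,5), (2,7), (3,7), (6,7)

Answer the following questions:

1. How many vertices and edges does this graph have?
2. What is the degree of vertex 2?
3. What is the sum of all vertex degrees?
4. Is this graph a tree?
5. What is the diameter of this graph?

Count: 8 vertices, 11 edges.
Vertex 2 has neighbors [1, 3, 4, 5, 7], degree = 5.
Handshaking lemma: 2 * 11 = 22.
A tree on 8 vertices has 7 edges. This graph has 11 edges (4 extra). Not a tree.
Diameter (longest shortest path) = 3.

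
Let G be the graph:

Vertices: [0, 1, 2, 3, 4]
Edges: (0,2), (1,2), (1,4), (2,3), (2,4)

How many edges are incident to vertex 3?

Vertex 3 has neighbors [2], so deg(3) = 1.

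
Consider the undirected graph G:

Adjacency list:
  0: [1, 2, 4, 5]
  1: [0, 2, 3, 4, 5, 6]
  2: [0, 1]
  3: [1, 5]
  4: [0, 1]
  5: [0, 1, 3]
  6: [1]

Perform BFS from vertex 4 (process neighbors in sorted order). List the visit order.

BFS from vertex 4 (neighbors processed in ascending order):
Visit order: 4, 0, 1, 2, 5, 3, 6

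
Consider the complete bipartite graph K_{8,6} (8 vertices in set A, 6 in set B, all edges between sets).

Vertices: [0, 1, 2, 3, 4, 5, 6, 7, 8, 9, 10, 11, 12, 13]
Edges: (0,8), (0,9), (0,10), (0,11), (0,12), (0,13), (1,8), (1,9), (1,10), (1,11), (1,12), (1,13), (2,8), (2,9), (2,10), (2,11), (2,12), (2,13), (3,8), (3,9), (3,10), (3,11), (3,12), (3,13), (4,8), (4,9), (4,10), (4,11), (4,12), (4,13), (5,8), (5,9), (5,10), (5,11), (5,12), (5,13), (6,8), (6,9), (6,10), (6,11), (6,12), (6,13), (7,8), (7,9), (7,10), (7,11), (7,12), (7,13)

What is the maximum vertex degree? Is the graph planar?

Set-A vertices have degree 6; set-B vertices have degree 8. Maximum degree = max(8,6) = 8.
K_{8,6} contains K_{3,3} as a subgraph (since both sides have >= 3 vertices); by Kuratowski's theorem it is not planar.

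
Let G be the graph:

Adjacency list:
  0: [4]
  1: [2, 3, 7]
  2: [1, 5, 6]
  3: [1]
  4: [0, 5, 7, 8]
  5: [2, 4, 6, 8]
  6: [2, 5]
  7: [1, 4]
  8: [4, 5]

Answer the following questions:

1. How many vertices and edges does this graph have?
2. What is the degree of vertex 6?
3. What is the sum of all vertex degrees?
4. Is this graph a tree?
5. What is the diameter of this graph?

Count: 9 vertices, 11 edges.
Vertex 6 has neighbors [2, 5], degree = 2.
Handshaking lemma: 2 * 11 = 22.
A tree on 9 vertices has 8 edges. This graph has 11 edges (3 extra). Not a tree.
Diameter (longest shortest path) = 4.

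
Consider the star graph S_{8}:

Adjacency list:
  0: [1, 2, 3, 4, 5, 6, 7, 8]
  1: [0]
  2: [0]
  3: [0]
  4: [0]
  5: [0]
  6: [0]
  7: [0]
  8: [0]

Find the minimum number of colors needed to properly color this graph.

S_{8} has one hub adjacent to 8 leaves; leaves are pairwise non-adjacent.
Color the hub 0 and every leaf 1.
Chromatic number = 2.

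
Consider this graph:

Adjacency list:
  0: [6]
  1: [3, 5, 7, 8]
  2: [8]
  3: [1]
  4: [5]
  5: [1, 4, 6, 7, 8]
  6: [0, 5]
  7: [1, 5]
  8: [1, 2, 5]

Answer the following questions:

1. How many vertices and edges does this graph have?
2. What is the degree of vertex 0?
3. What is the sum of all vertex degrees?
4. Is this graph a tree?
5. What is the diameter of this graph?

Count: 9 vertices, 10 edges.
Vertex 0 has neighbors [6], degree = 1.
Handshaking lemma: 2 * 10 = 20.
A tree on 9 vertices has 8 edges. This graph has 10 edges (2 extra). Not a tree.
Diameter (longest shortest path) = 4.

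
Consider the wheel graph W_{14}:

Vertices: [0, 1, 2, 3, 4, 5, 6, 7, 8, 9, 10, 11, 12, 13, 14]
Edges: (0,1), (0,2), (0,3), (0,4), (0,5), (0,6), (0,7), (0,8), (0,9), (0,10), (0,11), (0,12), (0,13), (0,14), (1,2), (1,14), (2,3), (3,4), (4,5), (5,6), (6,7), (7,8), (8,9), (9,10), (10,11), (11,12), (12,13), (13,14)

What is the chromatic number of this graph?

W_{14} = C_{14} plus a hub adjacent to every cycle vertex.
The outer cycle needs 2 colors (even cycle); the hub is adjacent to all of them so needs a fresh color.
Chromatic number = 2 + 1 = 3.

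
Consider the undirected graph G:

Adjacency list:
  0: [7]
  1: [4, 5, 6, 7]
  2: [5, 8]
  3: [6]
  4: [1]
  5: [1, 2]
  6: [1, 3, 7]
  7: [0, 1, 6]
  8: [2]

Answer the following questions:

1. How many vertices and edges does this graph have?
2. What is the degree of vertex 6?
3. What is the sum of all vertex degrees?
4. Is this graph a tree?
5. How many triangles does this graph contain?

Count: 9 vertices, 9 edges.
Vertex 6 has neighbors [1, 3, 7], degree = 3.
Handshaking lemma: 2 * 9 = 18.
A tree on 9 vertices has 8 edges. This graph has 9 edges (1 extra). Not a tree.
Number of triangles = 1.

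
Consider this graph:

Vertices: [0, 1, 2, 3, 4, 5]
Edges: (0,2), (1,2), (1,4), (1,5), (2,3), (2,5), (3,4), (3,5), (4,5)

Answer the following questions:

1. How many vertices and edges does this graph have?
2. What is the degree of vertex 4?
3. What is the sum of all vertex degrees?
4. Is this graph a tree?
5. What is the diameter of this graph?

Count: 6 vertices, 9 edges.
Vertex 4 has neighbors [1, 3, 5], degree = 3.
Handshaking lemma: 2 * 9 = 18.
A tree on 6 vertices has 5 edges. This graph has 9 edges (4 extra). Not a tree.
Diameter (longest shortest path) = 3.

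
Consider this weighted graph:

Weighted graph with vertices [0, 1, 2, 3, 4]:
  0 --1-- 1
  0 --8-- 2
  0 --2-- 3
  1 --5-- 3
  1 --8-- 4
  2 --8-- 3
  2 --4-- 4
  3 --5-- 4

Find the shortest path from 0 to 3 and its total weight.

Using Dijkstra's algorithm from vertex 0:
Shortest path: 0 -> 3
Total weight: 2 = 2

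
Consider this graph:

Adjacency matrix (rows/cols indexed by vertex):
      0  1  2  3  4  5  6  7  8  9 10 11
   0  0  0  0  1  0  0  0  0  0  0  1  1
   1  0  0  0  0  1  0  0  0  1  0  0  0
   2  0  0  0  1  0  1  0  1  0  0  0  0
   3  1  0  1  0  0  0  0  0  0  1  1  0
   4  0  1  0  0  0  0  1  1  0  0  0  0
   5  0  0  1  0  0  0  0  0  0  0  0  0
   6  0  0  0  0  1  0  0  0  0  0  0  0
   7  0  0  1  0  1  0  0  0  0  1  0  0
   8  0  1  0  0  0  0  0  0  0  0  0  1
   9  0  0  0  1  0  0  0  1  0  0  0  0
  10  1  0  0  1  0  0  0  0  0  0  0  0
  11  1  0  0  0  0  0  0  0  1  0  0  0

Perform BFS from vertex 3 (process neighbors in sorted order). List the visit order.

BFS from vertex 3 (neighbors processed in ascending order):
Visit order: 3, 0, 2, 9, 10, 11, 5, 7, 8, 4, 1, 6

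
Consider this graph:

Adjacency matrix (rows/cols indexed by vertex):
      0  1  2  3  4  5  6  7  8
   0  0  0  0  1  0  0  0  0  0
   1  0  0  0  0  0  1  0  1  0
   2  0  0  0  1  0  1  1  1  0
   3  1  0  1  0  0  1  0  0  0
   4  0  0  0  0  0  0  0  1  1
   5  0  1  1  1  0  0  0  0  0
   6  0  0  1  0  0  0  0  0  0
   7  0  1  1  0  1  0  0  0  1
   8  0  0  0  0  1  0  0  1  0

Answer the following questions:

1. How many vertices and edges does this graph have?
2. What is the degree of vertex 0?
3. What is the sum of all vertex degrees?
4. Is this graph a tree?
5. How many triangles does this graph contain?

Count: 9 vertices, 11 edges.
Vertex 0 has neighbors [3], degree = 1.
Handshaking lemma: 2 * 11 = 22.
A tree on 9 vertices has 8 edges. This graph has 11 edges (3 extra). Not a tree.
Number of triangles = 2.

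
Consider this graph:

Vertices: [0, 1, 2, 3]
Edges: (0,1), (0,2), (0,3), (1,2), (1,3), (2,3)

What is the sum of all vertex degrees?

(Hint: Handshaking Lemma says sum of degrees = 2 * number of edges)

Count edges: 6 edges.
By Handshaking Lemma: sum of degrees = 2 * 6 = 12.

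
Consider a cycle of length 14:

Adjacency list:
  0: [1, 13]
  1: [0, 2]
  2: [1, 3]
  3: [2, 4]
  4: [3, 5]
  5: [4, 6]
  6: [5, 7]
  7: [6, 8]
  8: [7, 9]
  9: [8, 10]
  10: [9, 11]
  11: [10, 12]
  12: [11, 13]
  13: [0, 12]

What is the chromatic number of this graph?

This is an even cycle (C_14). Even cycles are bipartite.
Chromatic number = 2.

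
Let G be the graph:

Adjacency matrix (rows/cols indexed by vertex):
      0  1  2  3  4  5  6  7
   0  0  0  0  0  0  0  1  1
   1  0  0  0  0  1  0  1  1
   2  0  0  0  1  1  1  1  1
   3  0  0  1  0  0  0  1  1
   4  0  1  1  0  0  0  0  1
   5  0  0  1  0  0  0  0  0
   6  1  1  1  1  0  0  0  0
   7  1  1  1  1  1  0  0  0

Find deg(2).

Vertex 2 has neighbors [3, 4, 5, 6, 7], so deg(2) = 5.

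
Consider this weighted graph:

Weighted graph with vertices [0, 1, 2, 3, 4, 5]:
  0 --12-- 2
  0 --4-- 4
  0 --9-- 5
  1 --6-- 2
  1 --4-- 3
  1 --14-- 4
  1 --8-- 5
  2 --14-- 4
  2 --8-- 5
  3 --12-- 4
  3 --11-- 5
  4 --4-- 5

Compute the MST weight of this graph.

Applying Kruskal's algorithm (sort edges by weight, add if no cycle):
  Add (0,4) w=4
  Add (1,3) w=4
  Add (4,5) w=4
  Add (1,2) w=6
  Add (1,5) w=8
  Skip (2,5) w=8 (creates cycle)
  Skip (0,5) w=9 (creates cycle)
  Skip (3,5) w=11 (creates cycle)
  Skip (0,2) w=12 (creates cycle)
  Skip (3,4) w=12 (creates cycle)
  Skip (1,4) w=14 (creates cycle)
  Skip (2,4) w=14 (creates cycle)
MST weight = 26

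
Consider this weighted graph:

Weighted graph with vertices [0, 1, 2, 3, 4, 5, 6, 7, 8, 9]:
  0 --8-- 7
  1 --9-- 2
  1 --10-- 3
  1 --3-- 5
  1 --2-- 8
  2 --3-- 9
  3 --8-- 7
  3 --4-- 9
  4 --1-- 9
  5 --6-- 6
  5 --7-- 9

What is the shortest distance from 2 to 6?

Using Dijkstra's algorithm from vertex 2:
Shortest path: 2 -> 9 -> 5 -> 6
Total weight: 3 + 7 + 6 = 16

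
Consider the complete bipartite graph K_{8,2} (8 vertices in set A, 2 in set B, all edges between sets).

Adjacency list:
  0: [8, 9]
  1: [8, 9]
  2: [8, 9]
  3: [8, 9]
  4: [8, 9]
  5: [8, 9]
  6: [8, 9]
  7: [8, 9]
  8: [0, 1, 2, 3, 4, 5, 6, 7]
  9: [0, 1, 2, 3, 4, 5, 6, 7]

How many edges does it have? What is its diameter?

K_{8,2} has 8 * 2 = 16 edges.
Any vertex reaches any opposite-side vertex in 1 step; same-side vertices reach in 2 steps via any opposite-side vertex.
Diameter = 2.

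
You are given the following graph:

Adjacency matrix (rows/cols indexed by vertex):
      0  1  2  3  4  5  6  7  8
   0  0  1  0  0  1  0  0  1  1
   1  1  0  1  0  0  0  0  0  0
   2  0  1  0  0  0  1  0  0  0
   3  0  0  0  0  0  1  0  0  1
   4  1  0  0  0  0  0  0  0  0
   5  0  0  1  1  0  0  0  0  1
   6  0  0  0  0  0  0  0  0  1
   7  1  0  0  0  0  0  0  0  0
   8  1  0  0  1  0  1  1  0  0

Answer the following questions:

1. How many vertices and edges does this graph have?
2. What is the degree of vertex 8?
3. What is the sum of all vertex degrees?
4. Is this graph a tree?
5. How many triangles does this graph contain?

Count: 9 vertices, 10 edges.
Vertex 8 has neighbors [0, 3, 5, 6], degree = 4.
Handshaking lemma: 2 * 10 = 20.
A tree on 9 vertices has 8 edges. This graph has 10 edges (2 extra). Not a tree.
Number of triangles = 1.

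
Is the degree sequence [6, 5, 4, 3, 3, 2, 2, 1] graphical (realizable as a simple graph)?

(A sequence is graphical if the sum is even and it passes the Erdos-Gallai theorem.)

Sum of degrees = 26. Sum is even and passes Erdos-Gallai. The sequence IS graphical.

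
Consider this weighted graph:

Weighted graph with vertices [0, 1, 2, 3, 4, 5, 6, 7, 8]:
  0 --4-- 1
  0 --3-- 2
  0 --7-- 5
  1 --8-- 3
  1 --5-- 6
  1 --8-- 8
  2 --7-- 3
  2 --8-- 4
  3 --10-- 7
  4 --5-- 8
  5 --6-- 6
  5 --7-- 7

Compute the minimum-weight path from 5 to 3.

Using Dijkstra's algorithm from vertex 5:
Shortest path: 5 -> 7 -> 3
Total weight: 7 + 10 = 17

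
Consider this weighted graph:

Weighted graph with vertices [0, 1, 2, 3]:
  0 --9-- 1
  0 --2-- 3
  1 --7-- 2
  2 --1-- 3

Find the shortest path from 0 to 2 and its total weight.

Using Dijkstra's algorithm from vertex 0:
Shortest path: 0 -> 3 -> 2
Total weight: 2 + 1 = 3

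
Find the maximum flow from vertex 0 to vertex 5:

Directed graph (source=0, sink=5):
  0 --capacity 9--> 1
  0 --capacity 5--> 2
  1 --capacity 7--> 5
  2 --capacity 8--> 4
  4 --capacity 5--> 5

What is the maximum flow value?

Computing max flow:
  Flow on (0->1): 7/9
  Flow on (0->2): 5/5
  Flow on (1->5): 7/7
  Flow on (2->4): 5/8
  Flow on (4->5): 5/5
Maximum flow = 12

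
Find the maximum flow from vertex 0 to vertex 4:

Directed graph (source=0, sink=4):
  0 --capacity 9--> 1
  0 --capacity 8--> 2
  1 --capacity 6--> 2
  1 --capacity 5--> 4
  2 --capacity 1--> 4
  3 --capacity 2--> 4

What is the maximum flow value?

Computing max flow:
  Flow on (0->1): 5/9
  Flow on (0->2): 1/8
  Flow on (1->4): 5/5
  Flow on (2->4): 1/1
Maximum flow = 6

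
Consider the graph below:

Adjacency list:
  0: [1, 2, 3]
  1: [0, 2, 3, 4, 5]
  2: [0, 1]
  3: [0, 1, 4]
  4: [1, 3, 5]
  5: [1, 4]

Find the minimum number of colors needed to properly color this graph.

The graph has a maximum clique of size 3 (lower bound on chromatic number).
A valid 3-coloring: {0: 1, 1: 0, 2: 2, 3: 2, 4: 1, 5: 2}.
Chromatic number = 3.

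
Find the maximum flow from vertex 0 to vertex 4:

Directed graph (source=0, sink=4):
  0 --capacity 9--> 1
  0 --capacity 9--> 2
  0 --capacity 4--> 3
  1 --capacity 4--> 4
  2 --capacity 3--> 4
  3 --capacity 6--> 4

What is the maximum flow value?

Computing max flow:
  Flow on (0->1): 4/9
  Flow on (0->2): 3/9
  Flow on (0->3): 4/4
  Flow on (1->4): 4/4
  Flow on (2->4): 3/3
  Flow on (3->4): 4/6
Maximum flow = 11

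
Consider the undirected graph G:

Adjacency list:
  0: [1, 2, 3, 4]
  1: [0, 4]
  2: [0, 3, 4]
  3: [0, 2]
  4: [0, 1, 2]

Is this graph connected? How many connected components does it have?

Checking connectivity: the graph has 1 connected component(s).
All vertices are reachable from each other. The graph IS connected.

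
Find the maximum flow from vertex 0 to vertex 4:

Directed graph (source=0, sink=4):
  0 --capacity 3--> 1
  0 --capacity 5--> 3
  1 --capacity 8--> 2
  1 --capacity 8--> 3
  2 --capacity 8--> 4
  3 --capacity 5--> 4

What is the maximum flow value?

Computing max flow:
  Flow on (0->1): 3/3
  Flow on (0->3): 5/5
  Flow on (1->2): 3/8
  Flow on (2->4): 3/8
  Flow on (3->4): 5/5
Maximum flow = 8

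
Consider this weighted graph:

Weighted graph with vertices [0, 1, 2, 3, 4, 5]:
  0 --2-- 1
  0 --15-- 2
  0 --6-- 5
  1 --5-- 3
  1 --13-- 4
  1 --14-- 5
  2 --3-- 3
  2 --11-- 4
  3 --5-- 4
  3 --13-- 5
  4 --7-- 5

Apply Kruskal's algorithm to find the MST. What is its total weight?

Applying Kruskal's algorithm (sort edges by weight, add if no cycle):
  Add (0,1) w=2
  Add (2,3) w=3
  Add (1,3) w=5
  Add (3,4) w=5
  Add (0,5) w=6
  Skip (4,5) w=7 (creates cycle)
  Skip (2,4) w=11 (creates cycle)
  Skip (1,4) w=13 (creates cycle)
  Skip (3,5) w=13 (creates cycle)
  Skip (1,5) w=14 (creates cycle)
  Skip (0,2) w=15 (creates cycle)
MST weight = 21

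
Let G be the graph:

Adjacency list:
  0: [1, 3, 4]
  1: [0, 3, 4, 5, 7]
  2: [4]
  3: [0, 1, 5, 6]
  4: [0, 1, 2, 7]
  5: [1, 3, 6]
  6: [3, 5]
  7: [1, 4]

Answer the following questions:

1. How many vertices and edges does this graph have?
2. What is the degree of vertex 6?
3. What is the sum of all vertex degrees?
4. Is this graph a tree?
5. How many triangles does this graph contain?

Count: 8 vertices, 12 edges.
Vertex 6 has neighbors [3, 5], degree = 2.
Handshaking lemma: 2 * 12 = 24.
A tree on 8 vertices has 7 edges. This graph has 12 edges (5 extra). Not a tree.
Number of triangles = 5.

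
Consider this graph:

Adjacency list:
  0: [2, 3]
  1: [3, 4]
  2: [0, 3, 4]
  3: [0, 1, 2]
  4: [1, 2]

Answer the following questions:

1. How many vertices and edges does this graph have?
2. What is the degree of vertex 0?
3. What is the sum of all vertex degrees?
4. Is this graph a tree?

Count: 5 vertices, 6 edges.
Vertex 0 has neighbors [2, 3], degree = 2.
Handshaking lemma: 2 * 6 = 12.
A tree on 5 vertices has 4 edges. This graph has 6 edges (2 extra). Not a tree.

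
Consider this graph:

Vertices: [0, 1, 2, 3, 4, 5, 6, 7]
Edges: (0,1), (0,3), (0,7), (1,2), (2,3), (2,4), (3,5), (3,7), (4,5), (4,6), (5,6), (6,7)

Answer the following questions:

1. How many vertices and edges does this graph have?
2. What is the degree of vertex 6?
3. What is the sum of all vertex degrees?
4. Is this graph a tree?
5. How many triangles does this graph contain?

Count: 8 vertices, 12 edges.
Vertex 6 has neighbors [4, 5, 7], degree = 3.
Handshaking lemma: 2 * 12 = 24.
A tree on 8 vertices has 7 edges. This graph has 12 edges (5 extra). Not a tree.
Number of triangles = 2.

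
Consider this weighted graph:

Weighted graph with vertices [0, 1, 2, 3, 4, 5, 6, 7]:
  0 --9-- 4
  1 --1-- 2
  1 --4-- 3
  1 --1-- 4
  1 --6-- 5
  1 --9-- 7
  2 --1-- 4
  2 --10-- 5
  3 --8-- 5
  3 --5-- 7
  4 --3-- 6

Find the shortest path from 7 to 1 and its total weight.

Using Dijkstra's algorithm from vertex 7:
Shortest path: 7 -> 1
Total weight: 9 = 9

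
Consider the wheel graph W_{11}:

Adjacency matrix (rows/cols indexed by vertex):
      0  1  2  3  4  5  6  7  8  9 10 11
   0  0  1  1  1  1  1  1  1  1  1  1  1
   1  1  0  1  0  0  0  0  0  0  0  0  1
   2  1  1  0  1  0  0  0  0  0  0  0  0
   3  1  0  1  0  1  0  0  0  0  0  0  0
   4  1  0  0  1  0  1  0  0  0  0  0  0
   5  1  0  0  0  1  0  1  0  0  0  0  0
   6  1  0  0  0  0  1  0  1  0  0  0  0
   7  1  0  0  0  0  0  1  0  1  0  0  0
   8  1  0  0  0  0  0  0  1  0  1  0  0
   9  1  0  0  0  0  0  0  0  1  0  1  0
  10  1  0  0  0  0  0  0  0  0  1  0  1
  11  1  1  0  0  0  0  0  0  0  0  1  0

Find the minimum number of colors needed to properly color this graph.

W_{11} = C_{11} plus a hub adjacent to every cycle vertex.
The outer cycle needs 3 colors (odd cycle); the hub is adjacent to all of them so needs a fresh color.
Chromatic number = 3 + 1 = 4.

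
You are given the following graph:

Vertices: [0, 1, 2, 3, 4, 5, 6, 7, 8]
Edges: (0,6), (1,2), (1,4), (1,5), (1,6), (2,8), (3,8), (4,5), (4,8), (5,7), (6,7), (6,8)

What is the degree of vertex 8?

Vertex 8 has neighbors [2, 3, 4, 6], so deg(8) = 4.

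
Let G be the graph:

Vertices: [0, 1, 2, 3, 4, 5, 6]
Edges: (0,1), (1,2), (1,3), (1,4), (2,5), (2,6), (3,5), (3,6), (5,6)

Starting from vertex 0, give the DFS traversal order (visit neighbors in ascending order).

DFS from vertex 0 (neighbors processed in ascending order):
Visit order: 0, 1, 2, 5, 3, 6, 4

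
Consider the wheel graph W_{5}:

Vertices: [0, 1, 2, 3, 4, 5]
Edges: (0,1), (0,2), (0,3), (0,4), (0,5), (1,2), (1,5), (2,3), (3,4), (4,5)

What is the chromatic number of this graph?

W_{5} = C_{5} plus a hub adjacent to every cycle vertex.
The outer cycle needs 3 colors (odd cycle); the hub is adjacent to all of them so needs a fresh color.
Chromatic number = 3 + 1 = 4.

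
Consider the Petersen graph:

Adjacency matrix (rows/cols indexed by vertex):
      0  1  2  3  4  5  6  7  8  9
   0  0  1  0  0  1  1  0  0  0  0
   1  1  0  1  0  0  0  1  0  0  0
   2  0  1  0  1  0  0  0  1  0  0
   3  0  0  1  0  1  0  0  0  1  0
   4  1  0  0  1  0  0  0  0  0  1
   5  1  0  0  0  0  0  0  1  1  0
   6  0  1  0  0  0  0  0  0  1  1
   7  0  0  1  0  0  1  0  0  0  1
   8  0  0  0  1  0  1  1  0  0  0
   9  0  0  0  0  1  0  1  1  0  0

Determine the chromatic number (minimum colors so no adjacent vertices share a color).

The Petersen graph contains odd cycles (e.g. the outer 5-cycle), so chi >= 3.
A proper 3-coloring exists (it is a well-known 3-chromatic graph).
Chromatic number = 3.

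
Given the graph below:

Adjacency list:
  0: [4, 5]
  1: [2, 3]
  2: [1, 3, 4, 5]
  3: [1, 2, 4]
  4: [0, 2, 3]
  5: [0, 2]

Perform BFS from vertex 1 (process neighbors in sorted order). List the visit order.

BFS from vertex 1 (neighbors processed in ascending order):
Visit order: 1, 2, 3, 4, 5, 0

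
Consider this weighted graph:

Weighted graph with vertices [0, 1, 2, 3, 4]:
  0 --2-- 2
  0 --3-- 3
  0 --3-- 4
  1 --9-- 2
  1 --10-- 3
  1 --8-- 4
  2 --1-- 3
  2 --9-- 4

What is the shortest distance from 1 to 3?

Using Dijkstra's algorithm from vertex 1:
Shortest path: 1 -> 3
Total weight: 10 = 10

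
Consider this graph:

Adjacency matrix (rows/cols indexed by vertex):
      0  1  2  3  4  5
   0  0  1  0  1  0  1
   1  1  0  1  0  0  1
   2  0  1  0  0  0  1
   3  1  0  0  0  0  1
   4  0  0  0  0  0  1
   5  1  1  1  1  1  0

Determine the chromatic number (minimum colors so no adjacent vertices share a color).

The graph has a maximum clique of size 3 (lower bound on chromatic number).
A valid 3-coloring: {0: 1, 1: 2, 2: 1, 3: 2, 4: 1, 5: 0}.
Chromatic number = 3.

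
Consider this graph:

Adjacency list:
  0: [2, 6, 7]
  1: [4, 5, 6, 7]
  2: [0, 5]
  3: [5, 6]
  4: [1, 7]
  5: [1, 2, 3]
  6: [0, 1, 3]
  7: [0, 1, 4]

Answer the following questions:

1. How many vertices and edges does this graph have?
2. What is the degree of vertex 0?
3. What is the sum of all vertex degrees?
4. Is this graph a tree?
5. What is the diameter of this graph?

Count: 8 vertices, 11 edges.
Vertex 0 has neighbors [2, 6, 7], degree = 3.
Handshaking lemma: 2 * 11 = 22.
A tree on 8 vertices has 7 edges. This graph has 11 edges (4 extra). Not a tree.
Diameter (longest shortest path) = 3.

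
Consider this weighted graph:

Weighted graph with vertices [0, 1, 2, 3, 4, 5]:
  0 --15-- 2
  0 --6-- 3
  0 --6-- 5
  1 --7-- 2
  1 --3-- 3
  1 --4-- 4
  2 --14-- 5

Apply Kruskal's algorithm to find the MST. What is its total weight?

Applying Kruskal's algorithm (sort edges by weight, add if no cycle):
  Add (1,3) w=3
  Add (1,4) w=4
  Add (0,3) w=6
  Add (0,5) w=6
  Add (1,2) w=7
  Skip (2,5) w=14 (creates cycle)
  Skip (0,2) w=15 (creates cycle)
MST weight = 26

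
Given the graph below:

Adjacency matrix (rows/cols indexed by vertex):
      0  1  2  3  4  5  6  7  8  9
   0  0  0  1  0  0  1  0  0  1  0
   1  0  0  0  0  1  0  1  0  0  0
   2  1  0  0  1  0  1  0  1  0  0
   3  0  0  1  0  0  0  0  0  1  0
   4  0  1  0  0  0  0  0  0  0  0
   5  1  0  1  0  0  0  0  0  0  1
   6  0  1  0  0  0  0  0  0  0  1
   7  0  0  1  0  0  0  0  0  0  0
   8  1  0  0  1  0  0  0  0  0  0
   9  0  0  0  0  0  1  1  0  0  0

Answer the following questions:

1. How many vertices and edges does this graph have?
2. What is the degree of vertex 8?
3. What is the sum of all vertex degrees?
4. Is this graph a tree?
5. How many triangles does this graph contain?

Count: 10 vertices, 11 edges.
Vertex 8 has neighbors [0, 3], degree = 2.
Handshaking lemma: 2 * 11 = 22.
A tree on 10 vertices has 9 edges. This graph has 11 edges (2 extra). Not a tree.
Number of triangles = 1.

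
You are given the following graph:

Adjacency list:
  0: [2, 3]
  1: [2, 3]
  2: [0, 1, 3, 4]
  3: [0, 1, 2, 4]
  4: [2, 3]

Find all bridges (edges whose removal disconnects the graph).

No bridges found. The graph is 2-edge-connected (no single edge removal disconnects it).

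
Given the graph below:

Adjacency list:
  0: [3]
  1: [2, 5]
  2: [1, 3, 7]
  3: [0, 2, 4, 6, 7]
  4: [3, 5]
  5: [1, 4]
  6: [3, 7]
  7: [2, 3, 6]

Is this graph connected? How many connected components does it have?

Checking connectivity: the graph has 1 connected component(s).
All vertices are reachable from each other. The graph IS connected.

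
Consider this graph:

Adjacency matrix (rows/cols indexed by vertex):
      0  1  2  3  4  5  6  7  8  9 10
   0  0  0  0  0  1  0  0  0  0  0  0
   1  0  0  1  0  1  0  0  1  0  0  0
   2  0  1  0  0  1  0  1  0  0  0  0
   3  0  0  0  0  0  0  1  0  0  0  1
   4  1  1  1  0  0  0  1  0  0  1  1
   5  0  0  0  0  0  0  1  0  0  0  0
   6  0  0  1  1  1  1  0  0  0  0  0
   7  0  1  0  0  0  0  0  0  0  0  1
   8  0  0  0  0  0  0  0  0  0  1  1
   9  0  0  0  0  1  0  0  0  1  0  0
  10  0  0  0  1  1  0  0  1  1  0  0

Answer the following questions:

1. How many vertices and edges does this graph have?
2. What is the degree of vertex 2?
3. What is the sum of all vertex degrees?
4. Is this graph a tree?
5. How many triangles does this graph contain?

Count: 11 vertices, 15 edges.
Vertex 2 has neighbors [1, 4, 6], degree = 3.
Handshaking lemma: 2 * 15 = 30.
A tree on 11 vertices has 10 edges. This graph has 15 edges (5 extra). Not a tree.
Number of triangles = 2.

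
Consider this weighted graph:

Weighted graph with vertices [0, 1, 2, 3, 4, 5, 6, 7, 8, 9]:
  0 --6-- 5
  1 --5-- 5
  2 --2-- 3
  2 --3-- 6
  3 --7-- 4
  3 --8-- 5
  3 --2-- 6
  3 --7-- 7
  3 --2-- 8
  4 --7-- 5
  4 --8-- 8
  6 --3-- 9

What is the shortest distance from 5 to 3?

Using Dijkstra's algorithm from vertex 5:
Shortest path: 5 -> 3
Total weight: 8 = 8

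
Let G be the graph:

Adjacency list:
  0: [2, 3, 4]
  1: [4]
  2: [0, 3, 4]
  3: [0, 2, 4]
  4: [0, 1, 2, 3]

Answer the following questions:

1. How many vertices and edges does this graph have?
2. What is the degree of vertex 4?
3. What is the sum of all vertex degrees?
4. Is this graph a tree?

Count: 5 vertices, 7 edges.
Vertex 4 has neighbors [0, 1, 2, 3], degree = 4.
Handshaking lemma: 2 * 7 = 14.
A tree on 5 vertices has 4 edges. This graph has 7 edges (3 extra). Not a tree.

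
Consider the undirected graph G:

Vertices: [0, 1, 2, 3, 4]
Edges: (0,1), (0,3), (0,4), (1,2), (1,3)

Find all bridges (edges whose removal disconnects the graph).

A bridge is an edge whose removal increases the number of connected components.
Bridges found: (0,4), (1,2)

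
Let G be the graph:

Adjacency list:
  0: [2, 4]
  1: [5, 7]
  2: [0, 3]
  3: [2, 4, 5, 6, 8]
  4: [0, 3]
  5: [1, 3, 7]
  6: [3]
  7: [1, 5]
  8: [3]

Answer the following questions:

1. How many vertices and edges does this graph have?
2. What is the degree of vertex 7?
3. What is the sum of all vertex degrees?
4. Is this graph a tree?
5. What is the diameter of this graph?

Count: 9 vertices, 10 edges.
Vertex 7 has neighbors [1, 5], degree = 2.
Handshaking lemma: 2 * 10 = 20.
A tree on 9 vertices has 8 edges. This graph has 10 edges (2 extra). Not a tree.
Diameter (longest shortest path) = 4.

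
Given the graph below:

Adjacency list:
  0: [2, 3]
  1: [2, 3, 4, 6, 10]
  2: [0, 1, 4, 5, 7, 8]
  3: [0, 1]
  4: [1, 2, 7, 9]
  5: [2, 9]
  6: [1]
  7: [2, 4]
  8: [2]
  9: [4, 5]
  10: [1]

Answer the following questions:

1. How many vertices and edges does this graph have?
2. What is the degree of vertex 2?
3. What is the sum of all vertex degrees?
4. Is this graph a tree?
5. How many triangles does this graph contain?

Count: 11 vertices, 14 edges.
Vertex 2 has neighbors [0, 1, 4, 5, 7, 8], degree = 6.
Handshaking lemma: 2 * 14 = 28.
A tree on 11 vertices has 10 edges. This graph has 14 edges (4 extra). Not a tree.
Number of triangles = 2.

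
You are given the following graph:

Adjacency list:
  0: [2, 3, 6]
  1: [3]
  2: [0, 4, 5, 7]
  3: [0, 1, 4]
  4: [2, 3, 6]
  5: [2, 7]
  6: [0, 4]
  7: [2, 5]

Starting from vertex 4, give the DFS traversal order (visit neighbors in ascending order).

DFS from vertex 4 (neighbors processed in ascending order):
Visit order: 4, 2, 0, 3, 1, 6, 5, 7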